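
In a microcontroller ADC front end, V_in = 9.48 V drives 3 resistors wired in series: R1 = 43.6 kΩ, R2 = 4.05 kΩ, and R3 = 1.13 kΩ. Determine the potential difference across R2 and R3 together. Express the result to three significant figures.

Total series resistance ΣR = 43.6 + 4.05 + 1.13 = 48.78 kΩ.
R_{R2..R3} = 4.05 + 1.13 = 5.180 kΩ.
Voltage divider: V = V_in · (5.180 / 48.78) = 9.48 × 0.1062 = 1.007 V.

V ≈ 1.01 V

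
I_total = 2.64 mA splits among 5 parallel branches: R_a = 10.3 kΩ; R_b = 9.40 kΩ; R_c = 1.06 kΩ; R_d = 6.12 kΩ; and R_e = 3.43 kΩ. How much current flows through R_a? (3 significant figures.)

I ≈ 0.160 mA

Conductances: ΣG = 1/10.3 + 1/9.40 + 1/1.06 + 1/6.12 + 1/3.43 = 1.602 (1/kΩ).
By the current-divider rule, I = I_total · G_k/ΣG = 2.64 × 0.06061 = 0.1600 mA.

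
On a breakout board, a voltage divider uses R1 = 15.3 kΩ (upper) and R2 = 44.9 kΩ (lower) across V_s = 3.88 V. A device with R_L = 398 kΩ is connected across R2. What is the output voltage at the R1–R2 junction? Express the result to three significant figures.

R2 ‖ R_L = (44.9 × 398)/(44.9 + 398) = 40.35 kΩ.
Then V_out = V_s · R2'/(R1 + R2') = 3.88 × 40.35/55.65 = 2.813 V.
(Unloaded it would be 2.89 V; the load pulls it down.)

V_out ≈ 2.81 V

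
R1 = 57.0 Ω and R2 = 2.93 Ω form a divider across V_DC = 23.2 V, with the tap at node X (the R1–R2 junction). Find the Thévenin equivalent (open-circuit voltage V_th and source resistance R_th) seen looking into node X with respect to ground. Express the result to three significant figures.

With X open, the divider is unloaded: V_th = 23.2 × 2.93/59.93 = 1.134 V.
Looking into X with the source shorted: R_th = R1·R2/(R1+R2) = 57.00 × 2.93/59.93 = 2.787 Ω.

V_th ≈ 1.13 V, R_th ≈ 2.79 Ω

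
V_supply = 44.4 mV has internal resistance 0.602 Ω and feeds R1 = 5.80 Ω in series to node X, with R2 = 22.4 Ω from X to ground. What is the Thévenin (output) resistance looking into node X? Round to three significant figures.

R_th ≈ 4.98 Ω

R1' = 0.602 + 5.80 = 6.402 Ω (source resistance + R1).
Zeroing V_supply shorts the top of R1' to ground, so R_th = R1' ‖ R2 = 4.979 Ω.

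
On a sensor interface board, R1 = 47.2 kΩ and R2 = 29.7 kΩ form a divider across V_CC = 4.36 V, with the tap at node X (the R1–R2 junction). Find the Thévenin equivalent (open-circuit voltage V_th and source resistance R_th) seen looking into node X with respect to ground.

V_th ≈ 1.68 V, R_th ≈ 18.2 kΩ

V_th is the unloaded tap voltage: V_CC · R2/(R1+R2) = 4.36 × 0.3862 = 1.684 V.
Zeroing V_CC shorts the top of R1 to ground, so R_th = R1 ‖ R2 = 18.23 kΩ.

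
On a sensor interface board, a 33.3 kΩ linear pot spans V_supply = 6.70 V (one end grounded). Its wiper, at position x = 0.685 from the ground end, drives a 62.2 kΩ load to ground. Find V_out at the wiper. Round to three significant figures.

The pot divides into 10.49 kΩ above the wiper and 22.81 kΩ below.
(x·R_p) ‖ R_L = 16.69 kΩ.
Then V_out = V_supply · 16.69/(10.49 + 16.69) = 4.114 V.

V_out ≈ 4.11 V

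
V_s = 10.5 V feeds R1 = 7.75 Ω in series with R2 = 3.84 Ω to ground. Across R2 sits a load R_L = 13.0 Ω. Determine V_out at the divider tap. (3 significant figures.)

R2 ‖ R_L = (3.84 × 13.0)/(3.84 + 13.0) = 2.964 Ω.
Now apply the divider: V_out = 10.5 × 0.2767 = 2.905 V.

V_out ≈ 2.91 V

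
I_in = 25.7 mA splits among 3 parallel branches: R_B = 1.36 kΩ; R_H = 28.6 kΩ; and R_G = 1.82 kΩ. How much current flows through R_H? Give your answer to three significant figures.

I ≈ 0.681 mA

ΣG = 1/1.36 + 1/28.6 + 1/1.82 = 1.320.
R_H takes the fraction G_k/ΣG = 0.03497/1.320 = 0.02649, so I = 25.7 × 0.02649 = 0.6809 mA.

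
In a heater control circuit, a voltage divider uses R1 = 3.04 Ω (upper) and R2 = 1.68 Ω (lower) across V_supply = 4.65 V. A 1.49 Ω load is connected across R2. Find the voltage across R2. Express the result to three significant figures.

R2 ‖ R_L = (1.68 × 1.49)/(1.68 + 1.49) = 0.7897 Ω.
Now apply the divider: V_out = 4.65 × 0.2062 = 0.9588 V.
(Unloaded it would be 1.66 V; the load pulls it down.)

V_out ≈ 0.959 V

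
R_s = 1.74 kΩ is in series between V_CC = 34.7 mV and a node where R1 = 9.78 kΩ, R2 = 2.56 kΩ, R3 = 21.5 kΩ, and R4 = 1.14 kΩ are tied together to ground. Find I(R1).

Equivalent of the parallel group: R_p = 0.7059 kΩ.
V_A by voltage divider: V_A = 34.7 × 0.7059/(1.74 + 0.7059) = 10.01 mV.
Branch current I = V_A/R1 = 10.01/9.78 = 1.024 µA.

I ≈ 1.02 µA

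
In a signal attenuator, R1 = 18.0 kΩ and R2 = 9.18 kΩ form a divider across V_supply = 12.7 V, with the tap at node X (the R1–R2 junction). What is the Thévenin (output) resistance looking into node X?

With V_supply suppressed (replaced by a short), R_th = R1 ‖ R2 = (18.00 × 9.18)/(18.00 + 9.18) = 6.079 kΩ.

R_th ≈ 6.08 kΩ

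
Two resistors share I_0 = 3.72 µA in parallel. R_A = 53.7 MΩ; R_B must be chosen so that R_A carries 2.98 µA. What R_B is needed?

R_B ≈ 216 MΩ

In a two-way split, I_A/I_0 = R_B/(R_A + R_B).
2.98/3.72 = R_B/(R_A + R_B) → R_B = R_A · (0.8011)/(1 − 0.8011) = 53.7 × 4.027 = 216.3 MΩ.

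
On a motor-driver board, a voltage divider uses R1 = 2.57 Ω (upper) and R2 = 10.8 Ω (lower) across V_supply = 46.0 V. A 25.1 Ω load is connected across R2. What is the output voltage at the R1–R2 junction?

R2 ‖ R_L = (10.8 × 25.1)/(10.8 + 25.1) = 7.551 Ω.
Now apply the divider: V_out = 46.0 × 0.7461 = 34.32 V.

V_out ≈ 34.3 V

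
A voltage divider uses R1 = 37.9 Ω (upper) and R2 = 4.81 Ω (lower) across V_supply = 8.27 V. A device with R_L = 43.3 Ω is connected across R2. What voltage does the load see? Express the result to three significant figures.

The load sits in parallel with R2, giving an effective lower resistance R2' = R2·R_L/(R2+R_L) = 4.329 Ω.
Voltage divider with the loaded lower leg: V_out = 8.27 × 4.329/(37.9 + 4.329) = 8.27 × 0.1025 = 0.8478 V.
(Unloaded it would be 0.931 V; the load pulls it down.)

V_out ≈ 0.848 V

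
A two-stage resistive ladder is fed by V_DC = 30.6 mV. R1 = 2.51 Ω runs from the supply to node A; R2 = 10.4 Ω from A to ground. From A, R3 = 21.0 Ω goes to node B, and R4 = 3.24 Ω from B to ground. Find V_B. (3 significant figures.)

V_B ≈ 3.04 mV

Node A sees R2 in parallel with the series input of stage 2, R3 + R4 = 24.24 Ω.
R2 ‖ (R3+R4) = 7.278 Ω.
V_A = 30.6 × 7.278/(2.51 + 7.278) = 22.75 mV.
V_B = V_A × 0.1337 = 3.041 mV.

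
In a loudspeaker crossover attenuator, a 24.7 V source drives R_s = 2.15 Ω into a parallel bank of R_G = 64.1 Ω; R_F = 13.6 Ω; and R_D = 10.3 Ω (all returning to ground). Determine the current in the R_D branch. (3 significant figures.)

Combine the parallel branches: R_p = (1/64.1 + 1/13.6 + 1/10.3)⁻¹ = 5.370 Ω.
V_A by voltage divider: V_A = 24.7 × 5.370/(2.15 + 5.370) = 17.64 V.
Branch current I = V_A/R_D = 17.64/10.3 = 1.712 A.

I ≈ 1.71 A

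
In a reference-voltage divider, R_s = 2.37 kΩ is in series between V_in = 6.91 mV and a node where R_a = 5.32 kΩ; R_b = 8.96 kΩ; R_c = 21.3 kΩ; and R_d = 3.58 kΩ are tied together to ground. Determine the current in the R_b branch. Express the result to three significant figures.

I ≈ 0.311 µA

Parallel bank: R_p = 1/(1/5.32 + 1/8.96 + 1/21.3 + 1/3.58) = 1.598 kΩ.
Node voltage V_A = V_in · R_p/(R_s + R_p) = 6.91 × 0.4027 = 2.783 mV.
I(R_b) = V_A / R_b = 2.783/8.96 = 0.3106 µA.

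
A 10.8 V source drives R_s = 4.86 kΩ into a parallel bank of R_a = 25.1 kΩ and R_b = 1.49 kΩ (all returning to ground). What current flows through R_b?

I ≈ 1.63 mA

Equivalent of the parallel group: R_p = 1.407 kΩ.
V_A = 10.8 × 1.407/6.267 = 2.424 V.
Branch current I = V_A/R_b = 2.424/1.49 = 1.627 mA.
(Check via current divider: I_total = 1.723 mA; share G_k/ΣG = 0.9440 → same result.)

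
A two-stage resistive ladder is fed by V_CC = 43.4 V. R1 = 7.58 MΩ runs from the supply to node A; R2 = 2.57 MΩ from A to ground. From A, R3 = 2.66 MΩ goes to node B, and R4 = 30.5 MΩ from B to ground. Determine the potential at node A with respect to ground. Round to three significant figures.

Looking into the second stage from A: R3 + R4 = 33.16 MΩ appears in parallel with R2.
R2 ‖ (R3+R4) = 2.385 MΩ.
First divider: V_A = V_CC · 2.385/(7.58 + 2.385) = 10.39 V.

V_A ≈ 10.4 V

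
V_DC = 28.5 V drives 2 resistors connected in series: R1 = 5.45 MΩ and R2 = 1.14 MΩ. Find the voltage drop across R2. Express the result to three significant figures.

V ≈ 4.93 V

Series total: ΣR = 5.45 + 1.14 = 6.590 MΩ.
By the voltage-divider rule, V = 28.5 × 1.140/6.590 = 4.930 V.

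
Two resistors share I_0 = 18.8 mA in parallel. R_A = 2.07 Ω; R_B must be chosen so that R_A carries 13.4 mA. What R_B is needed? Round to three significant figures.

R_B ≈ 5.14 Ω

The fraction through R_A equals R_B/(R_A+R_B).
13.4/18.8 = R_B/(R_A + R_B) → R_B = R_A · (0.7128)/(1 − 0.7128) = 2.07 × 2.481 = 5.137 Ω.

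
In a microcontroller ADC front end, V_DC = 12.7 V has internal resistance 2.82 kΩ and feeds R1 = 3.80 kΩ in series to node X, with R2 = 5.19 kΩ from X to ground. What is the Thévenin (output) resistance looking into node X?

R_th ≈ 2.91 kΩ

R1' = 2.82 + 3.80 = 6.620 kΩ (source resistance + R1).
Looking into X with the source shorted: R_th = R1'·R2/(R1'+R2) = 6.620 × 5.19/11.81 = 2.909 kΩ.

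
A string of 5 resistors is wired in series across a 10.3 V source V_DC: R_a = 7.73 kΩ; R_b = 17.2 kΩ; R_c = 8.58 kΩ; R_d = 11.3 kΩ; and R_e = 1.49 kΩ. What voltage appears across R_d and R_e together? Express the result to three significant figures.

V ≈ 2.85 V

Total series resistance ΣR = 7.73 + 17.2 + 8.58 + 11.3 + 1.49 = 46.30 kΩ.
R_{R_d..R_e} = 11.3 + 1.49 = 12.79 kΩ.
Voltage divider: V = V_DC · (12.79 / 46.30) = 10.3 × 0.2762 = 2.845 V.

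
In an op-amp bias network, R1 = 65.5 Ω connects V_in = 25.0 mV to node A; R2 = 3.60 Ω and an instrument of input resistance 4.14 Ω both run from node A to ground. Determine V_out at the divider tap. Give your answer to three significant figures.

The load sits in parallel with R2, giving an effective lower resistance R2' = R2·R_L/(R2+R_L) = 1.926 Ω.
Now apply the divider: V_out = 25.0 × 0.02856 = 0.7140 mV.
(Unloaded it would be 1.30 mV; the load pulls it down.)

V_out ≈ 0.714 mV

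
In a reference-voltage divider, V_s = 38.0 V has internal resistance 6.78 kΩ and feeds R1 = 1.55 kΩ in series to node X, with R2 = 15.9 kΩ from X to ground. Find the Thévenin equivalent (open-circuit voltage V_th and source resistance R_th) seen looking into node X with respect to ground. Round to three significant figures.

V_th ≈ 24.9 V, R_th ≈ 5.47 kΩ

R1' = 6.78 + 1.55 = 8.330 kΩ (source resistance + R1).
V_th is the unloaded tap voltage: V_s · R2/(R1'+R2) = 38.0 × 0.6562 = 24.94 V.
With V_s suppressed (replaced by a short), R_th = R1' ‖ R2 = (8.330 × 15.9)/(8.330 + 15.9) = 5.466 kΩ.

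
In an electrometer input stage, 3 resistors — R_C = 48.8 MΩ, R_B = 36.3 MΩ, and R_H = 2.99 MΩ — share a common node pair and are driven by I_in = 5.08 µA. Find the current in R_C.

I ≈ 0.272 µA

Total conductance ΣG = 1/48.8 + 1/36.3 + 1/2.99 = 0.3825 (units of 1/MΩ).
By the current-divider rule, I = I_in · G_k/ΣG = 5.08 × 0.05357 = 0.2722 µA.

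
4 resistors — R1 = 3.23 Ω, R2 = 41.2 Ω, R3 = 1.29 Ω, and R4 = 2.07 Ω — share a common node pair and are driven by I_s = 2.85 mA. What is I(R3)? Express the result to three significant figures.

Conductances: ΣG = 1/3.23 + 1/41.2 + 1/1.29 + 1/2.07 = 1.592 (1/Ω).
R3 takes the fraction G_k/ΣG = 0.7752/1.592 = 0.4869, so I = 2.85 × 0.4869 = 1.388 mA.

I ≈ 1.39 mA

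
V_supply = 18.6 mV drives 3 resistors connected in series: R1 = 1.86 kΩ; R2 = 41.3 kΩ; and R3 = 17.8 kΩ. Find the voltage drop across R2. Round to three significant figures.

V ≈ 12.6 mV

ΣR = 1.86 + 41.3 + 17.8 = 60.96 kΩ.
V = V_supply · R/ΣR = 18.6 × 0.6775 = 12.60 mV.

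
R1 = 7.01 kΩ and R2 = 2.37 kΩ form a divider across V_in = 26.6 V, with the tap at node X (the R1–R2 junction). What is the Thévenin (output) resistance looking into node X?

With V_in suppressed (replaced by a short), R_th = R1 ‖ R2 = (7.010 × 2.37)/(7.010 + 2.37) = 1.771 kΩ.

R_th ≈ 1.77 kΩ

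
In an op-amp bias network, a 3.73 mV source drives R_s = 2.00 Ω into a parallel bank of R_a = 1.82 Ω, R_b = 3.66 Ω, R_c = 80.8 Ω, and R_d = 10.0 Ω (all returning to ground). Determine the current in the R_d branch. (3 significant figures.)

I ≈ 0.130 mA

Parallel bank: R_p = 1/(1/1.82 + 1/3.66 + 1/80.8 + 1/10.0) = 1.069 Ω.
Node voltage V_A = V_in · R_p/(R_s + R_p) = 3.73 × 0.3484 = 1.300 mV.
Branch current I = V_A/R_d = 1.300/10.0 = 0.1300 mA.
(Equivalently: I_total = 1.215 mA, then current-divider fraction G_k/ΣG = 0.1069.)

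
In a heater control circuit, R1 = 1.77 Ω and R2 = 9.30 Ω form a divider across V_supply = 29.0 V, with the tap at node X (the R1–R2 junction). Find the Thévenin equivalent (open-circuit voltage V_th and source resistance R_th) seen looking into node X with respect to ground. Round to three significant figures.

V_th ≈ 24.4 V, R_th ≈ 1.49 Ω

With X open, the divider is unloaded: V_th = 29.0 × 9.30/11.07 = 24.36 V.
Looking into X with the source shorted: R_th = R1·R2/(R1+R2) = 1.770 × 9.30/11.07 = 1.487 Ω.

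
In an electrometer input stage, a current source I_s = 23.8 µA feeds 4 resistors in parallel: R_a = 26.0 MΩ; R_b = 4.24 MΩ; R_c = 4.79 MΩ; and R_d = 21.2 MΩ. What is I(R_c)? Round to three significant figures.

Conductances: ΣG = 1/26.0 + 1/4.24 + 1/4.79 + 1/21.2 = 0.5302 (1/MΩ).
Current divider: I(R_c) = I_s · G_k/ΣG = 23.8 × (0.2088/0.5302) = 23.8 × 0.3937 = 9.370 µA.

I ≈ 9.37 µA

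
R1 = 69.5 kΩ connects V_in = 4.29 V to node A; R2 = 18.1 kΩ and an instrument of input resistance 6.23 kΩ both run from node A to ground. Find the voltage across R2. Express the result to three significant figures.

V_out ≈ 0.268 V

First combine the lower leg with the load: R2 ‖ R_L = 4.635 kΩ.
Then V_out = V_in · R2'/(R1 + R2') = 4.29 × 4.635/74.13 = 0.2682 V.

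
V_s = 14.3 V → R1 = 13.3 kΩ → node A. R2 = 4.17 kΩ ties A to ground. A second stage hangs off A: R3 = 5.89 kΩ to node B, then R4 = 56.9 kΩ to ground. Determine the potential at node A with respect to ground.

Looking into the second stage from A: R3 + R4 = 62.79 kΩ appears in parallel with R2.
Effective lower resistance at A: R2 ‖ 62.79 = 3.910 kΩ.
First divider: V_A = V_s · 3.910/(13.3 + 3.910) = 3.249 V.

V_A ≈ 3.25 V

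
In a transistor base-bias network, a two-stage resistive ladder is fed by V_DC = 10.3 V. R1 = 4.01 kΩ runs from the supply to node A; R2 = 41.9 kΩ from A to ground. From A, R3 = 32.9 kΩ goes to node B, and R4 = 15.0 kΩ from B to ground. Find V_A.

V_A ≈ 8.73 V

Node A sees R2 in parallel with the series input of stage 2, R3 + R4 = 47.90 kΩ.
Effective lower resistance at A: R2 ‖ 47.90 = 22.35 kΩ.
First divider: V_A = V_DC · 22.35/(4.01 + 22.35) = 8.733 V.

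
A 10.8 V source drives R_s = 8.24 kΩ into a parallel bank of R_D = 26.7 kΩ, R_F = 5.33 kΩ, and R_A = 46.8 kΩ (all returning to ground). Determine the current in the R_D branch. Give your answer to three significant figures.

I ≈ 0.133 mA

Combine the parallel branches: R_p = (1/26.7 + 1/5.33 + 1/46.8)⁻¹ = 4.058 kΩ.
V_A = 10.8 × 4.058/12.30 = 3.564 V.
Branch current I = V_A/R_D = 3.564/26.7 = 0.1335 mA.
(Equivalently: I_total = 0.8782 mA, then current-divider fraction G_k/ΣG = 0.1520.)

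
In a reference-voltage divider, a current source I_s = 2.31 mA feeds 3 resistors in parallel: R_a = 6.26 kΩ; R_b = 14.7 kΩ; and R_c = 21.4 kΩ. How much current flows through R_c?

I ≈ 0.393 mA

ΣG = 1/6.26 + 1/14.7 + 1/21.4 = 0.2745.
R_c takes the fraction G_k/ΣG = 0.04673/0.2745 = 0.1702, so I = 2.31 × 0.1702 = 0.3932 mA.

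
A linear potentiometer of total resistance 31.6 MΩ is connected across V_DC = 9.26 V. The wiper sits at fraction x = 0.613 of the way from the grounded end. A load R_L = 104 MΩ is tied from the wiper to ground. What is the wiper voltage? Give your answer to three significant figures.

V_out ≈ 5.29 V

Lower segment x·R_p = 19.37 MΩ; upper segment (1−x)·R_p = 12.23 MΩ.
Lower segment in parallel with the load: 19.37 ‖ 104 = 16.33 MΩ.
Then V_out = V_DC · 16.33/(12.23 + 16.33) = 5.295 V.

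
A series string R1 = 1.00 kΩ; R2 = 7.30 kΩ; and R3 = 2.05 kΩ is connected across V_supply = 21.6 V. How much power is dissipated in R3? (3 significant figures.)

P ≈ 8.93 mW

Series current I = V_supply/ΣR = 21.6/10.35 = 2.087 mA.
P = I²R = 4.355 × 2.05 = 8.929 mW.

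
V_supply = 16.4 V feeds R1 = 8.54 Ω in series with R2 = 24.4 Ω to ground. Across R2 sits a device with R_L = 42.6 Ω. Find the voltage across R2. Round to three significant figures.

V_out ≈ 10.6 V

R2 ‖ R_L = (24.4 × 42.6)/(24.4 + 42.6) = 15.51 Ω.
Voltage divider with the loaded lower leg: V_out = 16.4 × 15.51/(8.54 + 15.51) = 16.4 × 0.6450 = 10.58 V.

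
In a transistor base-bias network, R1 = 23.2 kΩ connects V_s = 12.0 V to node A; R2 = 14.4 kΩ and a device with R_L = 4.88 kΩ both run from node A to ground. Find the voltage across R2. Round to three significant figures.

V_out ≈ 1.63 V

The load sits in parallel with R2, giving an effective lower resistance R2' = R2·R_L/(R2+R_L) = 3.645 kΩ.
Now apply the divider: V_out = 12.0 × 0.1358 = 1.629 V.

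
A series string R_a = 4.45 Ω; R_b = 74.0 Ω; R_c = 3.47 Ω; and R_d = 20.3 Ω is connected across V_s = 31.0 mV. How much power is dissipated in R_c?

P ≈ 0.319 µW

Series current I = V_s/ΣR = 31.0/102.2 = 0.3033 mA.
P = I²R = 0.09197 × 3.47 = 0.3191 µW.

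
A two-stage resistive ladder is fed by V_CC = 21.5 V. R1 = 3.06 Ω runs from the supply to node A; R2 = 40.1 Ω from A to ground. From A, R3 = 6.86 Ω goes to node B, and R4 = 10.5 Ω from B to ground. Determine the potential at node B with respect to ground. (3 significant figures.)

The second stage (R3 + R4 = 17.36 Ω) loads node A in parallel with R2.
R2 ‖ (R3+R4) = 12.12 Ω.
So V_A = 21.5 × 0.7984 = 17.16 V.
Stage 2 is unloaded, so V_B = V_A · R4/(R3+R4) = 17.16 × 10.5/17.36 = 10.38 V.

V_B ≈ 10.4 V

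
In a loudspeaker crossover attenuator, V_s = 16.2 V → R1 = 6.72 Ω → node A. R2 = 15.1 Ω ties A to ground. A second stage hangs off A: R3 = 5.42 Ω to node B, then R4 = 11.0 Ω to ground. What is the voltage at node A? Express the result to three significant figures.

The second stage (R3 + R4 = 16.42 Ω) loads node A in parallel with R2.
Effective lower resistance at A: R2 ‖ 16.42 = 7.866 Ω.
So V_A = 16.2 × 0.5393 = 8.736 V.

V_A ≈ 8.74 V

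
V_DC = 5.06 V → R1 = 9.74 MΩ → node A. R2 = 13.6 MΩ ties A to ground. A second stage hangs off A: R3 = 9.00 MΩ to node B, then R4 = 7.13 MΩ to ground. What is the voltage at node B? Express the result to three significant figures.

V_B ≈ 0.964 V

Node A sees R2 in parallel with the series input of stage 2, R3 + R4 = 16.13 MΩ.
Effective lower resistance at A: R2 ‖ 16.13 = 7.379 MΩ.
So V_A = 5.06 × 0.4310 = 2.181 V.
Then the unloaded second divider: V_B = V_A × R4/(R3+R4) = 2.181 × 0.4420 = 0.9641 V.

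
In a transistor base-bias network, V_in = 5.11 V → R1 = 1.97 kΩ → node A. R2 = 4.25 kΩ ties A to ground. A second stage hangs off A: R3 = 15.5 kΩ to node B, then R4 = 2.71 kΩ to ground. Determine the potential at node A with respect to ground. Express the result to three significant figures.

V_A ≈ 3.25 V

Looking into the second stage from A: R3 + R4 = 18.21 kΩ appears in parallel with R2.
R2 ‖ (R3+R4) = 3.446 kΩ.
First divider: V_A = V_in · 3.446/(1.97 + 3.446) = 3.251 V.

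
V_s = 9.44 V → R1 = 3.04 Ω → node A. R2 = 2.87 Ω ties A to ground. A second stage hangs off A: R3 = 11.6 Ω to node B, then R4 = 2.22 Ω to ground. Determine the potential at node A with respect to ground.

Looking into the second stage from A: R3 + R4 = 13.82 Ω appears in parallel with R2.
Effective lower resistance at A: R2 ‖ 13.82 = 2.376 Ω.
First divider: V_A = V_s · 2.376/(3.04 + 2.376) = 4.142 V.

V_A ≈ 4.14 V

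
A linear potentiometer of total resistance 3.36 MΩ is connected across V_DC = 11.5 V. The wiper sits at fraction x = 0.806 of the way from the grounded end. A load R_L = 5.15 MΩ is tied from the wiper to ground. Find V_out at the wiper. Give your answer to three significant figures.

V_out ≈ 8.41 V

Split the track: R_lower = x·R_p = 2.708 MΩ, R_upper = (1−x)·R_p = 0.6518 MΩ.
(x·R_p) ‖ R_L = 1.775 MΩ.
Then V_out = V_DC · 1.775/(0.6518 + 1.775) = 8.411 V.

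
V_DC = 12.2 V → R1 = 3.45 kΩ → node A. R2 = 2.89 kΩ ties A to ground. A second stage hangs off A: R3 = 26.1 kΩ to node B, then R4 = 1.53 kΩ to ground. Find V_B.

The second stage (R3 + R4 = 27.63 kΩ) loads node A in parallel with R2.
R2 ‖ (R3+R4) = 2.616 kΩ.
First divider: V_A = V_DC · 2.616/(3.45 + 2.616) = 5.262 V.
V_B = V_A × 0.05537 = 0.2914 V.

V_B ≈ 0.291 V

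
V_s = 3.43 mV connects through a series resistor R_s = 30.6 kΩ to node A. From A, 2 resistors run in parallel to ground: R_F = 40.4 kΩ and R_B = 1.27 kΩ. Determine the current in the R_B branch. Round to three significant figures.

I ≈ 0.104 µA

Combine the parallel branches: R_p = (1/40.4 + 1/1.27)⁻¹ = 1.231 kΩ.
V_A by voltage divider: V_A = 3.43 × 1.231/(30.6 + 1.231) = 0.1327 mV.
I(R_B) = V_A / R_B = 0.1327/1.27 = 0.1045 µA.
(Check via current divider: I_total = 0.1078 µA; share G_k/ΣG = 0.9695 → same result.)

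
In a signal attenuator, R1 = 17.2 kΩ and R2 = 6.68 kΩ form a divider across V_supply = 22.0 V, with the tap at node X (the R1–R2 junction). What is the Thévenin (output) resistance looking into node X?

With V_supply suppressed (replaced by a short), R_th = R1 ‖ R2 = (17.20 × 6.68)/(17.20 + 6.68) = 4.811 kΩ.

R_th ≈ 4.81 kΩ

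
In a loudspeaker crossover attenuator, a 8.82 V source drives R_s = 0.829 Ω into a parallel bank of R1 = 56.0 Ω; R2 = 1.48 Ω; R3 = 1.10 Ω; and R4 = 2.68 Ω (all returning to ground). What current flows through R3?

I ≈ 3.04 A

Equivalent of the parallel group: R_p = 0.5061 Ω.
V_A by voltage divider: V_A = 8.82 × 0.5061/(0.829 + 0.5061) = 3.344 V.
Branch current I = V_A/R3 = 3.344/1.10 = 3.040 A.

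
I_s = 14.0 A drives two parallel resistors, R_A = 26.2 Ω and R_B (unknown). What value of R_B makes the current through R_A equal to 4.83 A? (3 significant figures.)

R_B ≈ 13.8 Ω

Two-branch current divider: I_A = I_s · R_B/(R_A + R_B).
4.83/14.0 = R_B/(R_A + R_B) → R_B = R_A · (0.3450)/(1 − 0.3450) = 26.2 × 0.5267 = 13.80 Ω.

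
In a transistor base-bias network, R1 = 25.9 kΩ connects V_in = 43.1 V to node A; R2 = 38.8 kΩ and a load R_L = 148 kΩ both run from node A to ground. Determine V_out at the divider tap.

V_out ≈ 23.4 V

The load sits in parallel with R2, giving an effective lower resistance R2' = R2·R_L/(R2+R_L) = 30.74 kΩ.
Then V_out = V_in · R2'/(R1 + R2') = 43.1 × 30.74/56.64 = 23.39 V.
(Unloaded it would be 25.8 V; the load pulls it down.)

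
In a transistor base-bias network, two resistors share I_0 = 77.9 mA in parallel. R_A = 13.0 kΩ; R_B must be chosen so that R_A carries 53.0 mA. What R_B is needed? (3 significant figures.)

R_B ≈ 27.7 kΩ

In a two-way split, I_A/I_0 = R_B/(R_A + R_B).
With f = 0.6804, R_B = R_A · f/(1−f) = 13.0 × 2.129 = 27.67 kΩ.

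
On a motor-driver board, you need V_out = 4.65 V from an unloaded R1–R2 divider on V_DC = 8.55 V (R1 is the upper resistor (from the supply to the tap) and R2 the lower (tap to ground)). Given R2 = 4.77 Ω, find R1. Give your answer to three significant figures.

The divider ratio is R2/(R1+R2) = 4.65/8.55 = 0.5439.
Rearranging, R1 = R2·(1−k)/k = 4.77 × 0.8387 = 4.001 Ω.

R1 ≈ 4.00 Ω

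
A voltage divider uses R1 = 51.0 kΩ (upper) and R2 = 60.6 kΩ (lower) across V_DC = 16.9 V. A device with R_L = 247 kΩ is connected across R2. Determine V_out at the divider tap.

First combine the lower leg with the load: R2 ‖ R_L = 48.66 kΩ.
Voltage divider with the loaded lower leg: V_out = 16.9 × 48.66/(51.0 + 48.66) = 16.9 × 0.4883 = 8.252 V.

V_out ≈ 8.25 V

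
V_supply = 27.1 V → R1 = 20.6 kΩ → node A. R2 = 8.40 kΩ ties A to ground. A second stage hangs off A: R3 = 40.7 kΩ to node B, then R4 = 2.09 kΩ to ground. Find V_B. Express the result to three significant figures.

V_B ≈ 0.336 V

The second stage (R3 + R4 = 42.79 kΩ) loads node A in parallel with R2.
R2 ‖ (R3+R4) = 7.022 kΩ.
So V_A = 27.1 × 0.2542 = 6.889 V.
Then the unloaded second divider: V_B = V_A × R4/(R3+R4) = 6.889 × 0.04884 = 0.3365 V.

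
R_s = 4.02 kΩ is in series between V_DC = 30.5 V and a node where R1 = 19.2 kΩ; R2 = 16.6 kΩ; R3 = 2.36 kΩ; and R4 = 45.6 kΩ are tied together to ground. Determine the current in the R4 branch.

I ≈ 0.206 mA

Combine the parallel branches: R_p = (1/19.2 + 1/16.6 + 1/2.36 + 1/45.6)⁻¹ = 1.792 kΩ.
V_A by voltage divider: V_A = 30.5 × 1.792/(4.02 + 1.792) = 9.405 V.
I(R4) = V_A / R4 = 9.405/45.6 = 0.2062 mA.
(Check via current divider: I_total = 5.248 mA; share G_k/ΣG = 0.03930 → same result.)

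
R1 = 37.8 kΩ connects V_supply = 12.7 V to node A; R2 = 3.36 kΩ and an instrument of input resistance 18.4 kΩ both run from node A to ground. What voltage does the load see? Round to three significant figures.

The load sits in parallel with R2, giving an effective lower resistance R2' = R2·R_L/(R2+R_L) = 2.841 kΩ.
Now apply the divider: V_out = 12.7 × 0.06991 = 0.8878 V.
(Unloaded it would be 1.04 V; the load pulls it down.)

V_out ≈ 0.888 V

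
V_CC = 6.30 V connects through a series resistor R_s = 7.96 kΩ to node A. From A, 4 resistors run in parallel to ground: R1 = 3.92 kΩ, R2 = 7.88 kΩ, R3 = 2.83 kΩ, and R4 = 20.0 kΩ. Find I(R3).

I ≈ 0.307 mA

Combine the parallel branches: R_p = (1/3.92 + 1/7.88 + 1/2.83 + 1/20.0)⁻¹ = 1.273 kΩ.
V_A by voltage divider: V_A = 6.30 × 1.273/(7.96 + 1.273) = 0.8688 V.
I(R3) = V_A / R3 = 0.8688/2.83 = 0.3070 mA.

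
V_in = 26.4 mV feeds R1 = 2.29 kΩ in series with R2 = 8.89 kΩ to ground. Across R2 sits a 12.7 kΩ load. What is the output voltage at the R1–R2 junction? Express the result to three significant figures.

The load sits in parallel with R2, giving an effective lower resistance R2' = R2·R_L/(R2+R_L) = 5.229 kΩ.
Now apply the divider: V_out = 26.4 × 0.6955 = 18.36 mV.
(Unloaded it would be 21.0 mV; the load pulls it down.)

V_out ≈ 18.4 mV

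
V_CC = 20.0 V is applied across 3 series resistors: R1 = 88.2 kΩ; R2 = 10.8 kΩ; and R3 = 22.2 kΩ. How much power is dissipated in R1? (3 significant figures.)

P ≈ 2.40 mW

Series current I = V_CC/ΣR = 20.0/121.2 = 0.1650 mA.
P(R1) = I²·R1 = (0.1650)² × 88.2 = 2.402 mW.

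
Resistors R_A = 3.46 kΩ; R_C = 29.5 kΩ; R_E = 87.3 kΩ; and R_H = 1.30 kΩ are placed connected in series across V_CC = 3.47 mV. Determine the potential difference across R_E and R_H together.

Total series resistance ΣR = 3.46 + 29.5 + 87.3 + 1.30 = 121.6 kΩ.
R_{R_E..R_H} = 87.3 + 1.30 = 88.60 kΩ.
V = V_CC · R/ΣR = 3.47 × 0.7289 = 2.529 mV.

V ≈ 2.53 mV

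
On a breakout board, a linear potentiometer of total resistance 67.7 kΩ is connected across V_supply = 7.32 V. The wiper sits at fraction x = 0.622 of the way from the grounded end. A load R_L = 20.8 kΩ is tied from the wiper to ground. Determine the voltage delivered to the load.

V_out ≈ 2.58 V

Split the track: R_lower = x·R_p = 42.11 kΩ, R_upper = (1−x)·R_p = 25.59 kΩ.
R_L loads the lower segment: effective lower R = 13.92 kΩ.
V_out = 7.32 × 13.92/(25.59 + 13.92) = 2.579 V.
(Unloaded: V_out = x·V_supply = 4.55 V.)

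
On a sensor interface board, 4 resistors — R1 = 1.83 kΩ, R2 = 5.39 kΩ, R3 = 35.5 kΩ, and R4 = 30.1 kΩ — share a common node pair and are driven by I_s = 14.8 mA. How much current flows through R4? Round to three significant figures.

ΣG = 1/1.83 + 1/5.39 + 1/35.5 + 1/30.1 = 0.7934.
By the current-divider rule, I = I_s · G_k/ΣG = 14.8 × 0.04188 = 0.6198 mA.

I ≈ 0.620 mA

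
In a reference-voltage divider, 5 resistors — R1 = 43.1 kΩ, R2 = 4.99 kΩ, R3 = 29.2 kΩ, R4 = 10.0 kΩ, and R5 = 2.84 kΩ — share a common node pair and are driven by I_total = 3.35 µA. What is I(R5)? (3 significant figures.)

I ≈ 1.66 µA

ΣG = 1/43.1 + 1/4.99 + 1/29.2 + 1/10.0 + 1/2.84 = 0.7100.
By the current-divider rule, I = I_total · G_k/ΣG = 3.35 × 0.4960 = 1.661 µA.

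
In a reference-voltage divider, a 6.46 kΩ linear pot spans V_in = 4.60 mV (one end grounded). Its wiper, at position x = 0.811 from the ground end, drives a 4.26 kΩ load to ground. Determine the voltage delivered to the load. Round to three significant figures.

Lower segment x·R_p = 5.239 kΩ; upper segment (1−x)·R_p = 1.221 kΩ.
R_L loads the lower segment: effective lower R = 2.350 kΩ.
Loaded-divider output: V_out = 4.60 × 0.6580 = 3.027 mV.

V_out ≈ 3.03 mV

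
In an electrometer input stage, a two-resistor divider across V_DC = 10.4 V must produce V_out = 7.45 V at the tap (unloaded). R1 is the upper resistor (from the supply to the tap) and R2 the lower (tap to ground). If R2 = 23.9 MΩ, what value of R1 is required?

Required fraction k = V_out/V_DC = 0.7163.
So R1 = R2 · (V_DC/V_out − 1) = 23.9 × (10.4/7.45 − 1) = 23.9 × 0.3960 = 9.464 MΩ.

R1 ≈ 9.46 MΩ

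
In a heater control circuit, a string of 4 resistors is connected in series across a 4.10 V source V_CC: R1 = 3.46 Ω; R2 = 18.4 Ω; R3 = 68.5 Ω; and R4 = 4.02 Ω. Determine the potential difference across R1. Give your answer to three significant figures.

Total series resistance ΣR = 3.46 + 18.4 + 68.5 + 4.02 = 94.38 Ω.
By the voltage-divider rule, V = 4.10 × 3.460/94.38 = 0.1503 V.

V ≈ 0.150 V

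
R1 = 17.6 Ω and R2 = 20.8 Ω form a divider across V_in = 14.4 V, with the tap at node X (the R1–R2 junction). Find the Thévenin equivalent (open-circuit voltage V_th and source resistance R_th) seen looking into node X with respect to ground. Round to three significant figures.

V_th ≈ 7.80 V, R_th ≈ 9.53 Ω

V_th is the unloaded tap voltage: V_in · R2/(R1+R2) = 14.4 × 0.5417 = 7.800 V.
With V_in suppressed (replaced by a short), R_th = R1 ‖ R2 = (17.60 × 20.8)/(17.60 + 20.8) = 9.533 Ω.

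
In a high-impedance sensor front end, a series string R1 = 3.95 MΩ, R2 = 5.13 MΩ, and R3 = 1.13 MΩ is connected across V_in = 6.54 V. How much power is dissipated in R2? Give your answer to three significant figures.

P ≈ 2.10 µW

ΣR = 10.21 MΩ → I = 6.54/10.21 = 0.6405 µA.
P(R2) = I²·R2 = (0.6405)² × 5.13 = 2.105 µW.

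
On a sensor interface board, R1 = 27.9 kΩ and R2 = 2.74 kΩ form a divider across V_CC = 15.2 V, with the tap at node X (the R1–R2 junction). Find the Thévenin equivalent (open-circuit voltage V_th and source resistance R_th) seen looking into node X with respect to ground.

V_th ≈ 1.36 V, R_th ≈ 2.49 kΩ

Open-circuit (no load on X): V_th = V_CC · R2/(R1 + R2) = 15.2 × 2.74/(27.90 + 2.74) = 1.359 V.
Zeroing V_CC shorts the top of R1 to ground, so R_th = R1 ‖ R2 = 2.495 kΩ.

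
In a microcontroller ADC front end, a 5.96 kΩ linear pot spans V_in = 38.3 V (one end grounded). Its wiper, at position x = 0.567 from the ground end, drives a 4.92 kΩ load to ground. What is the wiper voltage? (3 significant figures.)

V_out ≈ 16.7 V

Lower segment x·R_p = 3.379 kΩ; upper segment (1−x)·R_p = 2.581 kΩ.
(x·R_p) ‖ R_L = 2.003 kΩ.
Loaded-divider output: V_out = 38.3 × 0.4370 = 16.74 V.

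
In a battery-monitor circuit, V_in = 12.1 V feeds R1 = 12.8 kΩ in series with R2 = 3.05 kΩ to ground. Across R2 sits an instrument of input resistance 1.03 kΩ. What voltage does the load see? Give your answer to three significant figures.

The load sits in parallel with R2, giving an effective lower resistance R2' = R2·R_L/(R2+R_L) = 0.7700 kΩ.
Then V_out = V_in · R2'/(R1 + R2') = 12.1 × 0.7700/13.57 = 0.6866 V.
(Unloaded it would be 2.33 V; the load pulls it down.)

V_out ≈ 0.687 V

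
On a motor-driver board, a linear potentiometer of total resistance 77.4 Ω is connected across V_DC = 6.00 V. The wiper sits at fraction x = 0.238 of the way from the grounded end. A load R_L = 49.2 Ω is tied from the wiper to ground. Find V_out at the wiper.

V_out ≈ 1.11 V

The pot divides into 58.98 Ω above the wiper and 18.42 Ω below.
Lower segment in parallel with the load: 18.42 ‖ 49.2 = 13.40 Ω.
Loaded-divider output: V_out = 6.00 × 0.1852 = 1.111 V.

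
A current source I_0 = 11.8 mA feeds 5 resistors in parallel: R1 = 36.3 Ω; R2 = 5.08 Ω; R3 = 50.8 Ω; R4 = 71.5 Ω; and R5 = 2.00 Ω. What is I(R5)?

Total conductance ΣG = 1/36.3 + 1/5.08 + 1/50.8 + 1/71.5 + 1/2.00 = 0.7581 (units of 1/Ω).
By the current-divider rule, I = I_0 · G_k/ΣG = 11.8 × 0.6596 = 7.783 mA.

I ≈ 7.78 mA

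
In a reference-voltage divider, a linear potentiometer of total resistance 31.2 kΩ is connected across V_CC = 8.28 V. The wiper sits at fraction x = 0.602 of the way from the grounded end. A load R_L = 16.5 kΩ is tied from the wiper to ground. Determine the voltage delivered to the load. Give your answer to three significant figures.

Lower segment x·R_p = 18.78 kΩ; upper segment (1−x)·R_p = 12.42 kΩ.
R_L loads the lower segment: effective lower R = 8.784 kΩ.
Loaded-divider output: V_out = 8.28 × 0.4143 = 3.430 V.

V_out ≈ 3.43 V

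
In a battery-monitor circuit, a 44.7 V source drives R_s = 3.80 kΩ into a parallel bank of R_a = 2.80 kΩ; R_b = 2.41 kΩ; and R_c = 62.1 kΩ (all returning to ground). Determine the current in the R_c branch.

Combine the parallel branches: R_p = (1/2.80 + 1/2.41 + 1/62.1)⁻¹ = 1.269 kΩ.
Node voltage V_A = V_in · R_p/(R_s + R_p) = 44.7 × 0.2503 = 11.19 V.
I(R_c) = V_A / R_c = 11.19/62.1 = 0.1802 mA.
(Equivalently: I_total = 8.819 mA, then current-divider fraction G_k/ΣG = 0.02043.)

I ≈ 0.180 mA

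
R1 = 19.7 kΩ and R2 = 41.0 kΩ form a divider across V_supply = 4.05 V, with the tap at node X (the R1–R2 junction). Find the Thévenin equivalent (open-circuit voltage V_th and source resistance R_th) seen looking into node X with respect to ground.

V_th ≈ 2.74 V, R_th ≈ 13.3 kΩ

With X open, the divider is unloaded: V_th = 4.05 × 41.0/60.70 = 2.736 V.
Zeroing V_supply shorts the top of R1 to ground, so R_th = R1 ‖ R2 = 13.31 kΩ.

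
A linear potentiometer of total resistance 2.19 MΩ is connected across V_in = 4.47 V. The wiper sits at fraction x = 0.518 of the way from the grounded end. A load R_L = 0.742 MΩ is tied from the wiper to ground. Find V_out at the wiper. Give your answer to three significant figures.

Split the track: R_lower = x·R_p = 1.134 MΩ, R_upper = (1−x)·R_p = 1.056 MΩ.
(x·R_p) ‖ R_L = 0.4486 MΩ.
Loaded-divider output: V_out = 4.47 × 0.2982 = 1.333 V.
(Unloaded: V_out = x·V_in = 2.32 V.)

V_out ≈ 1.33 V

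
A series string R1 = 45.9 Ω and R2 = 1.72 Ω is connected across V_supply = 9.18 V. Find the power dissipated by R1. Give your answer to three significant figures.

P ≈ 1.71 W

The common current is I = 9.18/47.62 = 0.1928 A.
P = I²R = 0.03716 × 45.9 = 1.706 W.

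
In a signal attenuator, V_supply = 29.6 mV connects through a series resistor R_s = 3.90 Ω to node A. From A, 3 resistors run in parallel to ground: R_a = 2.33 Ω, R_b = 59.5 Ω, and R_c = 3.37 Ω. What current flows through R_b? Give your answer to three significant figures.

I ≈ 0.128 mA

Combine the parallel branches: R_p = (1/2.33 + 1/59.5 + 1/3.37)⁻¹ = 1.346 Ω.
V_A = 29.6 × 1.346/5.246 = 7.596 mV.
Branch current I = V_A/R_b = 7.596/59.5 = 0.1277 mA.
(Check via current divider: I_total = 5.642 mA; share G_k/ΣG = 0.02263 → same result.)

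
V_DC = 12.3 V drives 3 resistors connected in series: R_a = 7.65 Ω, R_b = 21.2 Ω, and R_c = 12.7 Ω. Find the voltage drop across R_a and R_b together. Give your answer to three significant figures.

Series total: ΣR = 7.65 + 21.2 + 12.7 = 41.55 Ω.
R_{R_a..R_b} = 7.65 + 21.2 = 28.85 Ω.
Voltage divider: V = V_DC · (28.85 / 41.55) = 12.3 × 0.6943 = 8.540 V.

V ≈ 8.54 V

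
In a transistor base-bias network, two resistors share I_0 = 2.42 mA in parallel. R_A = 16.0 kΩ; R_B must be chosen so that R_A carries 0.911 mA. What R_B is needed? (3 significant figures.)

R_B ≈ 9.66 kΩ

The fraction through R_A equals R_B/(R_A+R_B).
0.911/2.42 = R_B/(R_A + R_B) → R_B = R_A · (0.3764)/(1 − 0.3764) = 16.0 × 0.6037 = 9.659 kΩ.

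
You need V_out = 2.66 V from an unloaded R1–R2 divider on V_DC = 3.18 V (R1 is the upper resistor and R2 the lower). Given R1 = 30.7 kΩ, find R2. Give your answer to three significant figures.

Required fraction k = V_out/V_DC = 0.8365.
So R2 = R1 · V_out/(V_DC − V_out) = 30.7 × 2.66/(3.18 − 2.66) = 30.7 × 5.115 = 157.0 kΩ.

R2 ≈ 157 kΩ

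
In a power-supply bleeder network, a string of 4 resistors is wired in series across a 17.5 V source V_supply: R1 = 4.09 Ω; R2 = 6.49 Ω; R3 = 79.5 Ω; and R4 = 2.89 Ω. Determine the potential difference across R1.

V ≈ 0.770 V

Total series resistance ΣR = 4.09 + 6.49 + 79.5 + 2.89 = 92.97 Ω.
By the voltage-divider rule, V = 17.5 × 4.090/92.97 = 0.7699 V.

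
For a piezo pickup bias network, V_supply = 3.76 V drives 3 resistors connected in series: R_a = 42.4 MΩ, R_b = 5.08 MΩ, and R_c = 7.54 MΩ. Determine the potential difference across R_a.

Total series resistance ΣR = 42.4 + 5.08 + 7.54 = 55.02 MΩ.
By the voltage-divider rule, V = 3.76 × 42.40/55.02 = 2.898 V.

V ≈ 2.90 V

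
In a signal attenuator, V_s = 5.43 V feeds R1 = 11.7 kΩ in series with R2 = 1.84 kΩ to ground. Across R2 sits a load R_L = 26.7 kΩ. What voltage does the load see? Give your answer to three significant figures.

R2 ‖ R_L = (1.84 × 26.7)/(1.84 + 26.7) = 1.721 kΩ.
Now apply the divider: V_out = 5.43 × 0.1283 = 0.6964 V.

V_out ≈ 0.696 V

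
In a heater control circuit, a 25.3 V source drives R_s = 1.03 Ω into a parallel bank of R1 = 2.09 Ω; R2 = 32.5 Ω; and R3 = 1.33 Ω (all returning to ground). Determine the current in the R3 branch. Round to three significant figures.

Combine the parallel branches: R_p = (1/2.09 + 1/32.5 + 1/1.33)⁻¹ = 0.7929 Ω.
Node voltage V_A = V_supply · R_p/(R_s + R_p) = 25.3 × 0.4350 = 11.01 V.
I(R3) = V_A / R3 = 11.01/1.33 = 8.274 A.

I ≈ 8.27 A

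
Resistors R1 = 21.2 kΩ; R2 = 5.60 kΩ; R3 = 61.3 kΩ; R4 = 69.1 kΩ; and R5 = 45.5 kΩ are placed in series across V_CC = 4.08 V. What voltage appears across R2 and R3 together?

V ≈ 1.35 V

Total series resistance ΣR = 21.2 + 5.60 + 61.3 + 69.1 + 45.5 = 202.7 kΩ.
R_{R2..R3} = 5.60 + 61.3 = 66.90 kΩ.
Voltage divider: V = V_CC · (66.90 / 202.7) = 4.08 × 0.3300 = 1.347 V.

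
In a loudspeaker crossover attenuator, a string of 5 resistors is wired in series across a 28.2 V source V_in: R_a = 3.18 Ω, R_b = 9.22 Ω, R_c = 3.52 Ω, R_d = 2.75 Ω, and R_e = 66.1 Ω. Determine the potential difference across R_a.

Series total: ΣR = 3.18 + 9.22 + 3.52 + 2.75 + 66.1 = 84.77 Ω.
Voltage divider: V = V_in · (3.180 / 84.77) = 28.2 × 0.03751 = 1.058 V.

V ≈ 1.06 V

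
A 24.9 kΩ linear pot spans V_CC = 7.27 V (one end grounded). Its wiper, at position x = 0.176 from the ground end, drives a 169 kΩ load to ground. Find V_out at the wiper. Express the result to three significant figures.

V_out ≈ 1.25 V

Split the track: R_lower = x·R_p = 4.382 kΩ, R_upper = (1−x)·R_p = 20.52 kΩ.
(x·R_p) ‖ R_L = 4.272 kΩ.
Then V_out = V_CC · 4.272/(20.52 + 4.272) = 1.253 V.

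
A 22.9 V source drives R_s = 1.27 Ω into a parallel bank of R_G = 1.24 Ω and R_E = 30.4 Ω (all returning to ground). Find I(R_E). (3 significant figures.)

I ≈ 0.365 A

Combine the parallel branches: R_p = (1/1.24 + 1/30.4)⁻¹ = 1.191 Ω.
V_A by voltage divider: V_A = 22.9 × 1.191/(1.27 + 1.191) = 11.08 V.
I(R_E) = V_A / R_E = 11.08/30.4 = 0.3646 A.
(Equivalently: I_total = 9.304 A, then current-divider fraction G_k/ΣG = 0.03919.)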